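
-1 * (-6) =6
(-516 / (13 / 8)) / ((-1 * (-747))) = -1376 / 3237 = -0.43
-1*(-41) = 41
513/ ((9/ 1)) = 57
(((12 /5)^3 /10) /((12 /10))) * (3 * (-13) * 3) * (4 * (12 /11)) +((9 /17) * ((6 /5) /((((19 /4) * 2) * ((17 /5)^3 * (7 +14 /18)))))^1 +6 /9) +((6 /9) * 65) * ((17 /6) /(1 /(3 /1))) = -3347247480147 /15273902875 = -219.15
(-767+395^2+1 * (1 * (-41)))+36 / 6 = 155223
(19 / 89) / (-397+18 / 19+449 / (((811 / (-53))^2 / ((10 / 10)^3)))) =-237437281 / 438359438194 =-0.00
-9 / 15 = -3 / 5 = -0.60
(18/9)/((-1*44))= -1/22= -0.05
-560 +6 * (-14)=-644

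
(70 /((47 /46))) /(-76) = -805 /893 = -0.90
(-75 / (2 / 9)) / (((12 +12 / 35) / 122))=-53375 / 16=-3335.94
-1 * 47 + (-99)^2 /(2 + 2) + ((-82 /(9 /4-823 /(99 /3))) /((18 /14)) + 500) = 104443829 /35940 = 2906.06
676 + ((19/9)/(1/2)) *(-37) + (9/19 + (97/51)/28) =42351917/81396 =520.32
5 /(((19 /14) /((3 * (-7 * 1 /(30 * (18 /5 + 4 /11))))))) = -2695 /4142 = -0.65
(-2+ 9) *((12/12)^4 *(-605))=-4235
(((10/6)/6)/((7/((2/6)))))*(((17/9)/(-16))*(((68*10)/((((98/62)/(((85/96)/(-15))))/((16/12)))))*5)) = 19037875/72013536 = 0.26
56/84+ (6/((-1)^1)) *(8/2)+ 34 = 32/3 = 10.67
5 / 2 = 2.50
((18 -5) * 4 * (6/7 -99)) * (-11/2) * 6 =1178892/7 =168413.14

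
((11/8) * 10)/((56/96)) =165/7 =23.57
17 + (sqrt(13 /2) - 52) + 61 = 28.55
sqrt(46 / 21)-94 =-94 + sqrt(966) / 21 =-92.52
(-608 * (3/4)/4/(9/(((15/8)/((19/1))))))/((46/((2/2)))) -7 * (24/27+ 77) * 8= -7223149/1656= -4361.80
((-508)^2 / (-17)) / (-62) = 129032 / 527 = 244.84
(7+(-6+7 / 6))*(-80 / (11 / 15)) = -2600 / 11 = -236.36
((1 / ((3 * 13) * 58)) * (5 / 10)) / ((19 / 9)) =3 / 28652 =0.00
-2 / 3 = -0.67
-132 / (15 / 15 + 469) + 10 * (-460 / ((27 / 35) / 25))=-945876782 / 6345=-149074.35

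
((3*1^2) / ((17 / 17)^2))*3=9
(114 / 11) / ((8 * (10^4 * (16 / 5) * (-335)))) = -57 / 471680000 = -0.00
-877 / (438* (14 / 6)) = -877 / 1022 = -0.86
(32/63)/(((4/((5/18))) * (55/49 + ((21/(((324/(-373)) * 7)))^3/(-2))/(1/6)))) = 725760/2565955453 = 0.00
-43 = -43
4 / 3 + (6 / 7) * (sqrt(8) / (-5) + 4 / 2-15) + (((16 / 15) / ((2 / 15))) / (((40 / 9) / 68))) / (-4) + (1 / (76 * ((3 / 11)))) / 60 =-3869539 / 95760-12 * sqrt(2) / 35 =-40.89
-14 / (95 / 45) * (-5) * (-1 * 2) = -1260 / 19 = -66.32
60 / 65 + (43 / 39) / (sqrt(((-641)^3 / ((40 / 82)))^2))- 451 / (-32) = 202372131524221 / 13476357724128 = 15.02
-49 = -49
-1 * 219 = -219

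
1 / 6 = 0.17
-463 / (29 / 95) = -43985 / 29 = -1516.72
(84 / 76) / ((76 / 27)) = 567 / 1444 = 0.39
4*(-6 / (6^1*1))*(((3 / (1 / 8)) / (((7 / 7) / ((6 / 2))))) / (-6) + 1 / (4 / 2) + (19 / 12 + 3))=83 / 3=27.67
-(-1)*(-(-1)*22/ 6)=11/ 3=3.67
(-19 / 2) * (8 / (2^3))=-9.50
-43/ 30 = -1.43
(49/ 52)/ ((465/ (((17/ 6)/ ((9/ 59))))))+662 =864435787/ 1305720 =662.04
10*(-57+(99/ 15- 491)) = -5414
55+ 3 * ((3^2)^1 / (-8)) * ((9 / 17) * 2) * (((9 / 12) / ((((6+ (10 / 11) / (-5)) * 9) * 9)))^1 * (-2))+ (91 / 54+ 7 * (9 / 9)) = 14969201 / 235008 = 63.70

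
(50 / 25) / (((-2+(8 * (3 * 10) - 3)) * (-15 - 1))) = -1 / 1880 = -0.00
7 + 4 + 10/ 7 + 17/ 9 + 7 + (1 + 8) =30.32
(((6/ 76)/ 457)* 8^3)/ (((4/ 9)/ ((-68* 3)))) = -352512/ 8683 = -40.60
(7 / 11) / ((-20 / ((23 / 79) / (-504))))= 23 / 1251360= 0.00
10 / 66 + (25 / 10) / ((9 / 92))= 2545 / 99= 25.71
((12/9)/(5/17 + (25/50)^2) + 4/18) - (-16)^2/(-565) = 588098/188145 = 3.13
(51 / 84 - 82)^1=-2279 / 28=-81.39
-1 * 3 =-3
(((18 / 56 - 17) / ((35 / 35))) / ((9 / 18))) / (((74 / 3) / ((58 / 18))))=-13543 / 3108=-4.36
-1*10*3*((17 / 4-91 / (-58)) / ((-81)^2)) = -0.03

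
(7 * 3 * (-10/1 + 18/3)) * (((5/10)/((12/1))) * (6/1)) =-21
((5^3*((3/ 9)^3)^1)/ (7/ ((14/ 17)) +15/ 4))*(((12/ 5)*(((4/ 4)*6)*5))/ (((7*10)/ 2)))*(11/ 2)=4400/ 1029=4.28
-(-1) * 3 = 3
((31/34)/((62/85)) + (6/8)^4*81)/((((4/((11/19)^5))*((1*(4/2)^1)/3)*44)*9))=100744721/60852609024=0.00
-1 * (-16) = 16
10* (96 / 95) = 192 / 19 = 10.11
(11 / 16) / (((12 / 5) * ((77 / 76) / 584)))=6935 / 42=165.12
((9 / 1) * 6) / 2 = 27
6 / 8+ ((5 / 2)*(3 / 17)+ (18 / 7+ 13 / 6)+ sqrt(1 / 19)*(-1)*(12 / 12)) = 8467 / 1428 - sqrt(19) / 19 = 5.70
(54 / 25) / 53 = 54 / 1325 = 0.04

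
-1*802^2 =-643204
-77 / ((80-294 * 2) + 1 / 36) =2772 / 18287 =0.15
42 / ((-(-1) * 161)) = 0.26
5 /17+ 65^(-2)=0.29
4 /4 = 1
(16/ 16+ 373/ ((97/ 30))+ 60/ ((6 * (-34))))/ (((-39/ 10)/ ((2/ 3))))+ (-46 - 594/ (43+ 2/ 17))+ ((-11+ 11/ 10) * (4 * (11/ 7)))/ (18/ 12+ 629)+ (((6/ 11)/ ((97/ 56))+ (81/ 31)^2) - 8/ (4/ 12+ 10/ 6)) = -76.57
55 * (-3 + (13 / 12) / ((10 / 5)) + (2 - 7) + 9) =2035 / 24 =84.79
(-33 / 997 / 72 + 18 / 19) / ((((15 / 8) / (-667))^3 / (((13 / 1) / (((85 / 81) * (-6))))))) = 10628425672108192 / 120761625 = 88011615.21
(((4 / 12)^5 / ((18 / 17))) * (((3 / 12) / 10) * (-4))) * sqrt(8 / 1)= -17 * sqrt(2) / 21870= -0.00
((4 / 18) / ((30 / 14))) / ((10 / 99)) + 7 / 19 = 1988 / 1425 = 1.40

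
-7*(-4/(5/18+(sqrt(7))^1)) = -2520/2243+9072*sqrt(7)/2243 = 9.58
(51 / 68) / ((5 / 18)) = 27 / 10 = 2.70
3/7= 0.43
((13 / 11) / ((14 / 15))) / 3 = 65 / 154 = 0.42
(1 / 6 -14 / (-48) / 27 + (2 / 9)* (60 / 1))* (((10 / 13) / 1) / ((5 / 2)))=8755 / 2106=4.16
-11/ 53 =-0.21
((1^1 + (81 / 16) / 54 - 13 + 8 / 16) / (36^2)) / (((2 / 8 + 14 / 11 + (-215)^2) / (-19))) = 76285 / 21088169856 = 0.00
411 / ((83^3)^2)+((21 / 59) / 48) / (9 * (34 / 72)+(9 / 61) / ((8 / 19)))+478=41399611723437202193 / 86609774309181790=478.00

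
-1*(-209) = 209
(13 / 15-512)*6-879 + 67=-19394 / 5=-3878.80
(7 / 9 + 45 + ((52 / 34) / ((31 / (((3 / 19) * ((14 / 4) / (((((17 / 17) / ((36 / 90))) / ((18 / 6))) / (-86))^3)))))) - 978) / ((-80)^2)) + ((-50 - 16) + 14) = -398580877561 / 36046800000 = -11.06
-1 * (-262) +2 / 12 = 1573 / 6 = 262.17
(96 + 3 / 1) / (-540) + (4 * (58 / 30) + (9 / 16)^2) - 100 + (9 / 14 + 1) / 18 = -7422293 / 80640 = -92.04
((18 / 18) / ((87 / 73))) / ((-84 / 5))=-365 / 7308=-0.05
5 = 5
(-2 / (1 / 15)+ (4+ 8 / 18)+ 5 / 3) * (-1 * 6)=430 / 3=143.33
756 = 756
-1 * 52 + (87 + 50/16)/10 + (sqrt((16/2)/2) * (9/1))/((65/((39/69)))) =-78809/1840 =-42.83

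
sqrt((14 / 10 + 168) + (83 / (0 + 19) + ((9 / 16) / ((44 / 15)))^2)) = sqrt(777419228785) / 66880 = 13.18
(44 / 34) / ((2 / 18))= 198 / 17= 11.65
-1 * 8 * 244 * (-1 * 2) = 3904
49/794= 0.06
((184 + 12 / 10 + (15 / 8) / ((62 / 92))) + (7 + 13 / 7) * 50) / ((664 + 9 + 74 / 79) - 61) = 216289597 / 210151480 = 1.03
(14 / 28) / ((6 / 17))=17 / 12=1.42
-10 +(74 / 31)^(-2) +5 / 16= -208351 / 21904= -9.51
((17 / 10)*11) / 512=187 / 5120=0.04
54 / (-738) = -3 / 41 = -0.07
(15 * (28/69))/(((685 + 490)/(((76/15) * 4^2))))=34048/81075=0.42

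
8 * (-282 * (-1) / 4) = 564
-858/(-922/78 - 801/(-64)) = -2141568/1735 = -1234.33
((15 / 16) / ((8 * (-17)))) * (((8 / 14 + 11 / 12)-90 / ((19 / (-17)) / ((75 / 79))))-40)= -23916325 / 91452928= -0.26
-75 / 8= -9.38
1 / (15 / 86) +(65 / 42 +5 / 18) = 2381 / 315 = 7.56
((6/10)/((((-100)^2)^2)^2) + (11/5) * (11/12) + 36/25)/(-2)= -518500000000000009/300000000000000000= -1.73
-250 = -250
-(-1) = 1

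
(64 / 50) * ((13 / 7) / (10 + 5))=416 / 2625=0.16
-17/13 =-1.31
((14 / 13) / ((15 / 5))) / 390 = 7 / 7605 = 0.00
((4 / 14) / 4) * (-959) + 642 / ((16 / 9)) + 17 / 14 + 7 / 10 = 82471 / 280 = 294.54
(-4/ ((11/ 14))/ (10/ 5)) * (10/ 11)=-280/ 121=-2.31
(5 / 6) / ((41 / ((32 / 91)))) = 80 / 11193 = 0.01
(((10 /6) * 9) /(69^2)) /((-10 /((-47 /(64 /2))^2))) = -0.00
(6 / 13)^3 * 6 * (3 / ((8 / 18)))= 3.98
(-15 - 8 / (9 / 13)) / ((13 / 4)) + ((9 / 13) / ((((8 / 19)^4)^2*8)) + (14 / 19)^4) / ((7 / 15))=2581174224577199759 / 14325447206633472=180.18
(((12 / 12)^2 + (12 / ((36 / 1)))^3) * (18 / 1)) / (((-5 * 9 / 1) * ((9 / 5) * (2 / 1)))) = -28 / 243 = -0.12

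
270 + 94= 364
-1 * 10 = -10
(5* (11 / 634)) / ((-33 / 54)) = -45 / 317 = -0.14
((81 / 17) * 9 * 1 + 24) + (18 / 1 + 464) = 9331 / 17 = 548.88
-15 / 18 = -5 / 6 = -0.83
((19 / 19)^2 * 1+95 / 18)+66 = 1301 / 18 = 72.28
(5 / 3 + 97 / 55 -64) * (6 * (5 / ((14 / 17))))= -169898 / 77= -2206.47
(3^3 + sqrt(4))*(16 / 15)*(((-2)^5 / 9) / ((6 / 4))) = -29696 / 405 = -73.32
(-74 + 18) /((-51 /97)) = 5432 /51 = 106.51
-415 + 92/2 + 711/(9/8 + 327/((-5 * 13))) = -373053/677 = -551.04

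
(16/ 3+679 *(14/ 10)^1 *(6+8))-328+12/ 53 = 10323838/ 795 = 12985.96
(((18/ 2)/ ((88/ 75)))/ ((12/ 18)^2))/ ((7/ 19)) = 115425/ 2464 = 46.84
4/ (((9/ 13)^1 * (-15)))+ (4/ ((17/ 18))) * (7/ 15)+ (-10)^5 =-99998.41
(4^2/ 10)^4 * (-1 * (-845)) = 692224/ 125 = 5537.79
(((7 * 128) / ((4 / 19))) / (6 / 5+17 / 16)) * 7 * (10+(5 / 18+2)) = 263361280 / 1629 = 161670.52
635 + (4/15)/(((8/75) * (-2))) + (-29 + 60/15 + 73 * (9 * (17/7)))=2204.32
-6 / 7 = -0.86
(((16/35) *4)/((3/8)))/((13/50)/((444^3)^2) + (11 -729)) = -13075145396311818240/1925264084820210892709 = -0.01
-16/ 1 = -16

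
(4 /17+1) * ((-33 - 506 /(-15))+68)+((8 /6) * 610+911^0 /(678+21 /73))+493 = 390361269 /280585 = 1391.24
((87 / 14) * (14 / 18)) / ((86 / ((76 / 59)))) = 551 / 7611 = 0.07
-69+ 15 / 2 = -123 / 2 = -61.50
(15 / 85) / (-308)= -3 / 5236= -0.00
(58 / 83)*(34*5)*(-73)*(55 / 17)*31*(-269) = 19419029300 / 83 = 233964208.43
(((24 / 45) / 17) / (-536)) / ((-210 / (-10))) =-1 / 358785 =-0.00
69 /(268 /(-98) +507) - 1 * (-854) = 21104867 /24709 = 854.14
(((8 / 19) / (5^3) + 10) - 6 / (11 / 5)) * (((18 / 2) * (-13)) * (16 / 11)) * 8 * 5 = -2846757888 / 57475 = -49530.37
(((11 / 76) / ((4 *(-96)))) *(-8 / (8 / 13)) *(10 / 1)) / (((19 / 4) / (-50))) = -17875 / 34656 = -0.52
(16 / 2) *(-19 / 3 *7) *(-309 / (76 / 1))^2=-222789 / 38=-5862.87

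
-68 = -68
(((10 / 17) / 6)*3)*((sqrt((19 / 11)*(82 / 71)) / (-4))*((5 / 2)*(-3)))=75*sqrt(1216798) / 106216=0.78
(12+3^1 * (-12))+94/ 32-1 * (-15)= -97/ 16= -6.06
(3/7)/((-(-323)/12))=0.02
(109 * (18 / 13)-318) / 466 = -1086 / 3029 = -0.36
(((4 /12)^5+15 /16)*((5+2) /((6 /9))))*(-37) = -948199 /2592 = -365.82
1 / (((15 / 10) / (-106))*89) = -212 / 267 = -0.79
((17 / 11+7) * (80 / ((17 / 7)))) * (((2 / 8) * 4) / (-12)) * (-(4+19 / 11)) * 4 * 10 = 5374.04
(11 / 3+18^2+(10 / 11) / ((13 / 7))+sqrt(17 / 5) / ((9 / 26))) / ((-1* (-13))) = 2* sqrt(85) / 45+140779 / 5577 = 25.65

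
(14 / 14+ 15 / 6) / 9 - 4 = -65 / 18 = -3.61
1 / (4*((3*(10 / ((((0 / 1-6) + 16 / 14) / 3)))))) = -17 / 1260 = -0.01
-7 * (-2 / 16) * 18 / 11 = 63 / 44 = 1.43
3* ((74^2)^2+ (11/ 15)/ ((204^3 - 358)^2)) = 32416230686553620975051/ 360341581808180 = 89959728.00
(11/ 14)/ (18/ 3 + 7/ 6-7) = 33/ 7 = 4.71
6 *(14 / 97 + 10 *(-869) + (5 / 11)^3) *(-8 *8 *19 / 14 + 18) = 3244561033332 / 903749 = 3590113.00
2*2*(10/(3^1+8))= 40/11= 3.64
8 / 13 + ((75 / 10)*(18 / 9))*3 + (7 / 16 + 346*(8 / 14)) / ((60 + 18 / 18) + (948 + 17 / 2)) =67866789 / 1481480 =45.81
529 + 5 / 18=9527 / 18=529.28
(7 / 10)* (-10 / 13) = -7 / 13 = -0.54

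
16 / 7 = 2.29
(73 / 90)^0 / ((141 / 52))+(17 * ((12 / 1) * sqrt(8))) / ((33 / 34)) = 52 / 141+4624 * sqrt(2) / 11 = 594.85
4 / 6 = 2 / 3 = 0.67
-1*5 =-5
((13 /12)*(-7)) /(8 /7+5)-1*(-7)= 2975 /516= 5.77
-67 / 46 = -1.46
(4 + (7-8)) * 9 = 27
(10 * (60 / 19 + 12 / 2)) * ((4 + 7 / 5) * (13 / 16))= 30537 / 76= 401.80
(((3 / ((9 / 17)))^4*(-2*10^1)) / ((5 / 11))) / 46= -1837462 / 1863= -986.29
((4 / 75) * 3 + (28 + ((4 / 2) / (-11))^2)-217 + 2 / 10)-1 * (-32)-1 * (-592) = 1317064 / 3025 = 435.39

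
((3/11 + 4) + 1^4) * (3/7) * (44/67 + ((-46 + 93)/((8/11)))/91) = 527307/170716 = 3.09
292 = 292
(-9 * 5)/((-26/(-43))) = -74.42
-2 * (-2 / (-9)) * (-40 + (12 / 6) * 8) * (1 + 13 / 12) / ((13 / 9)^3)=16200 / 2197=7.37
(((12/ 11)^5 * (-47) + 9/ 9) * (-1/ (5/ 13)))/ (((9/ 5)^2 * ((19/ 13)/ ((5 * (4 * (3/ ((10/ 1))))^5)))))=187128475872/ 382496125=489.23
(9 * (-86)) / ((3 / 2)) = -516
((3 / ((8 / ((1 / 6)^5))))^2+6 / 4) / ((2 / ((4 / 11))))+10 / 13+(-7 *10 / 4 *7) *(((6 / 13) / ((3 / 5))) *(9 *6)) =-156406056910835 / 30743691264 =-5087.42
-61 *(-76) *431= 1998116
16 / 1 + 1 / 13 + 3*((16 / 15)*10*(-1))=-207 / 13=-15.92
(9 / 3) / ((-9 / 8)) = -8 / 3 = -2.67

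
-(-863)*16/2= 6904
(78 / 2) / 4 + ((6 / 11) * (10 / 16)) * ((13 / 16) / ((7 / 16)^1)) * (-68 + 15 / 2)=-1599 / 56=-28.55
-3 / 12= -0.25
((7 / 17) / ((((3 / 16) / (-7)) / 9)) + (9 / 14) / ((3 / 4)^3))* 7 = -48848 / 51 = -957.80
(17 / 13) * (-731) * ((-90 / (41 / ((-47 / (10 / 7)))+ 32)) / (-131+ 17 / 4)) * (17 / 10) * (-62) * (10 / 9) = 86185221640 / 33343869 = 2584.74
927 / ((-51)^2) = 103 / 289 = 0.36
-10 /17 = -0.59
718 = 718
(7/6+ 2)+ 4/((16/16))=43/6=7.17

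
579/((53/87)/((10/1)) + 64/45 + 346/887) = 1340425530/4336637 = 309.09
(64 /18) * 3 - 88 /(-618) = 3340 /309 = 10.81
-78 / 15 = -26 / 5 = -5.20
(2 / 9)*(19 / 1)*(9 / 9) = 38 / 9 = 4.22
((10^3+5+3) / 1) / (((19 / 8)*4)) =106.11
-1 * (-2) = 2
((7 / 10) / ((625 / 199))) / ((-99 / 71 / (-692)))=34220438 / 309375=110.61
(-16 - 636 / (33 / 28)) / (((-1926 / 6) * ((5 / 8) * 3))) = 48896 / 52965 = 0.92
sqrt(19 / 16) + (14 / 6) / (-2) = -7 / 6 + sqrt(19) / 4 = -0.08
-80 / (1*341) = -80 / 341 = -0.23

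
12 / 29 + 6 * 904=157308 / 29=5424.41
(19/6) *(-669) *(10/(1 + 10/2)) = -21185/6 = -3530.83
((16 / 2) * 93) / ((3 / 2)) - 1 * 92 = 404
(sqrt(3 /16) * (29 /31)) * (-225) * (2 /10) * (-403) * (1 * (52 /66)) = 73515 * sqrt(3) /22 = 5787.81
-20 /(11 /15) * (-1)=300 /11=27.27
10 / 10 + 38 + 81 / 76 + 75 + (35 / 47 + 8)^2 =191.54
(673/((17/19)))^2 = 163507369/289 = 565769.44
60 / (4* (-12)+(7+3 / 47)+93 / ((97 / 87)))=273540 / 193649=1.41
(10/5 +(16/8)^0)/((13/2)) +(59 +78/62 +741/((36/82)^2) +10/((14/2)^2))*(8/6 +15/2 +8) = 841137824369/12796056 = 65734.15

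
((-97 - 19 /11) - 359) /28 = -5035 /308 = -16.35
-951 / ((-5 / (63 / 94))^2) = -3774519 / 220900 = -17.09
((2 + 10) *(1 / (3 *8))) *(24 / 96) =1 / 8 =0.12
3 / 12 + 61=245 / 4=61.25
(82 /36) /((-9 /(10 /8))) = -205 /648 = -0.32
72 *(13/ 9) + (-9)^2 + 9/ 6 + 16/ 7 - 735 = -7647/ 14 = -546.21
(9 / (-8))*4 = -9 / 2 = -4.50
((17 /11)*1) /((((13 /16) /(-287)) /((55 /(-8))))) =48790 /13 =3753.08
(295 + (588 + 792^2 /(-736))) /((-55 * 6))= -707 /7590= -0.09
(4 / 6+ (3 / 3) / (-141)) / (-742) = -31 / 34874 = -0.00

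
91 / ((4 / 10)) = 455 / 2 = 227.50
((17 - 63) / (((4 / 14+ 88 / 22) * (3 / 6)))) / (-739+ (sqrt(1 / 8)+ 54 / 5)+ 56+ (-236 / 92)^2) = 128726860 * sqrt(2) / 10627147623747+ 342732515008 / 10627147623747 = 0.03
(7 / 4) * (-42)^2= 3087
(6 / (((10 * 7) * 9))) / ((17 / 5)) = 1 / 357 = 0.00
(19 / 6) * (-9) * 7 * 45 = -17955 / 2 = -8977.50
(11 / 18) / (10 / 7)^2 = 539 / 1800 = 0.30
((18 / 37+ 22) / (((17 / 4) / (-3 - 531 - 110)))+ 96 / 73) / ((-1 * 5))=156395552 / 229585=681.21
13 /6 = 2.17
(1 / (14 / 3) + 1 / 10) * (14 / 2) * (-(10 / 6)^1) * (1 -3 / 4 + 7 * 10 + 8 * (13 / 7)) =-26213 / 84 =-312.06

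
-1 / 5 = -0.20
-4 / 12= -1 / 3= -0.33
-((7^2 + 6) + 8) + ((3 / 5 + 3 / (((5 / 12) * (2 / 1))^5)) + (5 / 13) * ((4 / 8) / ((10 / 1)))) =-8923819 / 162500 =-54.92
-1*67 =-67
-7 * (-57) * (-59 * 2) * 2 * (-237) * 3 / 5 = 66950604 / 5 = 13390120.80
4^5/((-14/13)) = -6656/7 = -950.86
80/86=0.93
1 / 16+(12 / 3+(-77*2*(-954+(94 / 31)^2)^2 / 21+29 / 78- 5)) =-1257466192467659 / 192092368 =-6546153.84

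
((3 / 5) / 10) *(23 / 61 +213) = 19524 / 1525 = 12.80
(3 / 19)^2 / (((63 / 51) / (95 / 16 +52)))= 47277 / 40432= 1.17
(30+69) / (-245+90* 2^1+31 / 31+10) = -11 / 6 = -1.83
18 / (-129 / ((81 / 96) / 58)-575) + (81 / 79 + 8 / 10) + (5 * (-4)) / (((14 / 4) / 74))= -98933662329 / 234977995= -421.03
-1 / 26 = -0.04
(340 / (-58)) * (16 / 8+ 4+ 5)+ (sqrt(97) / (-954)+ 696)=18314 / 29 - sqrt(97) / 954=631.51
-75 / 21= -25 / 7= -3.57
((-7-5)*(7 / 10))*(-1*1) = 42 / 5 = 8.40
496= 496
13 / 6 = 2.17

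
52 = 52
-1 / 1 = -1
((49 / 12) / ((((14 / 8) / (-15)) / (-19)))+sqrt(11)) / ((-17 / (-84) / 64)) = 5376 * sqrt(11) / 17+3575040 / 17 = 211345.30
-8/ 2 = -4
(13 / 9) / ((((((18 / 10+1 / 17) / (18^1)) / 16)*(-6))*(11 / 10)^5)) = -23.16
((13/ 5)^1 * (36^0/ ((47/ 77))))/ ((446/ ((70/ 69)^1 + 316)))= 10947937/ 3615945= 3.03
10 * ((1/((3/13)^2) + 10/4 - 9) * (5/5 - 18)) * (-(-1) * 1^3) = -18785/9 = -2087.22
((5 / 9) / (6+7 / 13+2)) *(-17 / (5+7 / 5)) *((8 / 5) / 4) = -1105 / 15984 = -0.07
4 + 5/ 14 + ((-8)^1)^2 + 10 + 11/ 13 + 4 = 15143/ 182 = 83.20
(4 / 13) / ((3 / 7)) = 28 / 39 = 0.72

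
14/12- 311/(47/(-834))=1556573/282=5519.76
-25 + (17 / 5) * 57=844 / 5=168.80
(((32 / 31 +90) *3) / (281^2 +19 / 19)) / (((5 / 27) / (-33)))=-0.62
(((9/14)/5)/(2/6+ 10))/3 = 9/2170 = 0.00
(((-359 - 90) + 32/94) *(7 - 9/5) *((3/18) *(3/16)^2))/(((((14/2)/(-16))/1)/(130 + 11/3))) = 109926531/26320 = 4176.54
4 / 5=0.80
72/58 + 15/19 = 1119/551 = 2.03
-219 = -219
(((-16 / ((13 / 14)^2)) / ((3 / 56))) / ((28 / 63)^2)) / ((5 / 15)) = -5260.69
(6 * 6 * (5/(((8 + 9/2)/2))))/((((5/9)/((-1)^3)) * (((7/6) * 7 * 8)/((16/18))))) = -0.71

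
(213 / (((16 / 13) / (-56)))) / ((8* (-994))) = 39 / 32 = 1.22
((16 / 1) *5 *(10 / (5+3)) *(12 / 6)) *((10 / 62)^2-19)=-3646800 / 961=-3794.80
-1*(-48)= 48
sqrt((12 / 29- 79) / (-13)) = sqrt(859183) / 377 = 2.46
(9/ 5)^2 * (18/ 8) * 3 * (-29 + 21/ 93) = -487701/ 775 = -629.29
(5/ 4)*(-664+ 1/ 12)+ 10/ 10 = -39787/ 48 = -828.90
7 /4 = 1.75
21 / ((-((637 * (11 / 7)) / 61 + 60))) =-1281 / 4661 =-0.27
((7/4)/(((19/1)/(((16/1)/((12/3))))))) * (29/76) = 203/1444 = 0.14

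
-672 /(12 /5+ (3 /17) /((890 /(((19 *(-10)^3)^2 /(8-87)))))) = 33467560 /45005473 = 0.74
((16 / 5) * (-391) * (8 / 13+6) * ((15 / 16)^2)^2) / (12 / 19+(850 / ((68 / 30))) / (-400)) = 1078133625 / 51584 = 20900.54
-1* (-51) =51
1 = 1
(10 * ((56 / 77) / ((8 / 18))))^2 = 32400 / 121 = 267.77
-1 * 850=-850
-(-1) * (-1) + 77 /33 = 4 /3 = 1.33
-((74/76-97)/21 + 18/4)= 0.07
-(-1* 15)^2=-225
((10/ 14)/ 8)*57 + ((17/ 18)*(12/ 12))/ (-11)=27739/ 5544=5.00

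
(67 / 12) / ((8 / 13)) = 871 / 96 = 9.07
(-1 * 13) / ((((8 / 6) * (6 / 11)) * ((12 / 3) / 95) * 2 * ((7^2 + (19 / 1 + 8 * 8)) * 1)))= -1235 / 768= -1.61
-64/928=-2/29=-0.07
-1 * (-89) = 89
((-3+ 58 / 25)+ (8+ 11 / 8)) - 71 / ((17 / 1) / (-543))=2276.52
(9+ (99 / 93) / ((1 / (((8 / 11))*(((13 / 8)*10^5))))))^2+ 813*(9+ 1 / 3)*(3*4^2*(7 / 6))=15829952792.56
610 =610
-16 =-16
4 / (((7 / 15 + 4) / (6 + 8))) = 840 / 67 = 12.54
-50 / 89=-0.56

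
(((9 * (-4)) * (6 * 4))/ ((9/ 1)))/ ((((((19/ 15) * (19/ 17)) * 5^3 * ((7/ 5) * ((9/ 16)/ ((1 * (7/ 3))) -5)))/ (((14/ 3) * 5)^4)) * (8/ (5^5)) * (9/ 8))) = 130614400000000/ 15585453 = 8380532.80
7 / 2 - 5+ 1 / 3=-1.17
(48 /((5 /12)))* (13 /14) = 3744 /35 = 106.97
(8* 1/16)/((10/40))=2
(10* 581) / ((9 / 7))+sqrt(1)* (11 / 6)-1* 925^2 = -15319877 / 18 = -851104.28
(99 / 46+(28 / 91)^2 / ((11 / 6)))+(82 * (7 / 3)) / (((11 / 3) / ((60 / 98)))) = 20443239 / 598598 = 34.15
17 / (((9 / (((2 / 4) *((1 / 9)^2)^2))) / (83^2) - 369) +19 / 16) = -1873808 / 38652197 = -0.05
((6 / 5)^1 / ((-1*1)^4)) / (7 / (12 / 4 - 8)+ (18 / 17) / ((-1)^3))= -102 / 209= -0.49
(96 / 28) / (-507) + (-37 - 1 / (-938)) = -838031 / 22646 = -37.01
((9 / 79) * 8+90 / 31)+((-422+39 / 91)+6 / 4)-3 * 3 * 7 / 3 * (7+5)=-22911853 / 34286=-668.26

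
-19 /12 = -1.58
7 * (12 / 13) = 84 / 13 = 6.46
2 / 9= 0.22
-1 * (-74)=74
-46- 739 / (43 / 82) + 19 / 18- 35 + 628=-861.20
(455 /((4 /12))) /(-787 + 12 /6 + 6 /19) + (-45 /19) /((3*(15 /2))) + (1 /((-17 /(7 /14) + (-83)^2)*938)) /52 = -174730579853569 /94714344259080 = -1.84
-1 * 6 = -6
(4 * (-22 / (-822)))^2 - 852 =-143918756 / 168921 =-851.99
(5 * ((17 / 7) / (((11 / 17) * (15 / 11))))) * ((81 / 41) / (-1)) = -7803 / 287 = -27.19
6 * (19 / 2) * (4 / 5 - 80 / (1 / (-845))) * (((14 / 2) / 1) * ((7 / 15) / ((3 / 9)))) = 944045172 / 25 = 37761806.88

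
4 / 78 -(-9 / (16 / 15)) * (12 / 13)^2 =3671 / 507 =7.24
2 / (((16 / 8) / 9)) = 9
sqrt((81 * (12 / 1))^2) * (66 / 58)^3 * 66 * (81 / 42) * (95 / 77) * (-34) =-9138935785320 / 1195061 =-7647254.65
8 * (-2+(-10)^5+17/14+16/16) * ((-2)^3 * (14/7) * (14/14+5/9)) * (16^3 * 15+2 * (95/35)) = 1223444133883.94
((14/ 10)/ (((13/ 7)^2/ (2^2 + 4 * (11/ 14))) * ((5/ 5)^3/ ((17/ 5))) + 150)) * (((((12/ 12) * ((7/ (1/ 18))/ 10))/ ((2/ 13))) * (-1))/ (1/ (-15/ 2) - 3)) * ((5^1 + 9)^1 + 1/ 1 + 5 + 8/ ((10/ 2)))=221041548/ 41987215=5.26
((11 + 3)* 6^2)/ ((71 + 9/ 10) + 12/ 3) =1680/ 253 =6.64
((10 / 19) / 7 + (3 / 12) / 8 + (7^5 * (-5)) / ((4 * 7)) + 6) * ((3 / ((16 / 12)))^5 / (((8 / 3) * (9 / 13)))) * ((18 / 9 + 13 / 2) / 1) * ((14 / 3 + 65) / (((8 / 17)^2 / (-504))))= 126082469686.41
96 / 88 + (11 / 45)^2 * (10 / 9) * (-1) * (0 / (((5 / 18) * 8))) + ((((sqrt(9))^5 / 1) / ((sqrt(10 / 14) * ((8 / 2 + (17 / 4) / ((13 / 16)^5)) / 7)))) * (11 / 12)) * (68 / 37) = 12 / 11 + 1458067611 * sqrt(35) / 40711100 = 212.98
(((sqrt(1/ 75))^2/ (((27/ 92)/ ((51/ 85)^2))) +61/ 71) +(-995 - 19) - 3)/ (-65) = 405814718/ 25959375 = 15.63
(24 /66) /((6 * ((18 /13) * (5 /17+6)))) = 221 /31779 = 0.01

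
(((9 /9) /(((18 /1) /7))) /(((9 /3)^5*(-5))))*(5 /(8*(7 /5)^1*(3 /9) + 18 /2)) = -0.00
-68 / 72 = -17 / 18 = -0.94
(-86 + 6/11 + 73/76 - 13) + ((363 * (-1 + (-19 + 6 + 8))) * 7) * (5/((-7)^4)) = -37060255/286748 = -129.24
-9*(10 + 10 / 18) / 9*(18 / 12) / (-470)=0.03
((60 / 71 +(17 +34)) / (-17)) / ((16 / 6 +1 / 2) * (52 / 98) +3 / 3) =-1.14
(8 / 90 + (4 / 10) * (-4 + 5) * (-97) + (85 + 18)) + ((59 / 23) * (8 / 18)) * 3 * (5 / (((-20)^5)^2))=6813593600000177 / 105984000000000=64.29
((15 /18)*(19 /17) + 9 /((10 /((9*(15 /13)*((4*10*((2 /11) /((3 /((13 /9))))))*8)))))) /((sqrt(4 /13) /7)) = 2063635*sqrt(13) /2244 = 3315.75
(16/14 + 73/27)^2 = 528529/35721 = 14.80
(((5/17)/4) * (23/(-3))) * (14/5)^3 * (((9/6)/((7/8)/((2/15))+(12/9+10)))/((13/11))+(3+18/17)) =-4123248962/80681575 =-51.11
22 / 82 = 11 / 41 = 0.27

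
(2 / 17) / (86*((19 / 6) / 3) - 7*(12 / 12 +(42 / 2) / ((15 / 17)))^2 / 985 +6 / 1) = 443250 / 348154679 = 0.00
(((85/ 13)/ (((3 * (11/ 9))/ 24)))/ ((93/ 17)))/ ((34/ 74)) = 75480/ 4433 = 17.03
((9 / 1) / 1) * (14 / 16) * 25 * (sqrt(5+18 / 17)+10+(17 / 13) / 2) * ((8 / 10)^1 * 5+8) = 4725 * sqrt(1751) / 34+1308825 / 52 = 30984.93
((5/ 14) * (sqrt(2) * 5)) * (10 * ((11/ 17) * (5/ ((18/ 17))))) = 6875 * sqrt(2)/ 126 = 77.16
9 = 9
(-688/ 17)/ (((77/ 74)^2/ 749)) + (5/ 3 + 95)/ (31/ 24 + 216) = -60064106736/ 2145451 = -27996.03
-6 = -6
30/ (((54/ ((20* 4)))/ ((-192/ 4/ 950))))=-128/ 57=-2.25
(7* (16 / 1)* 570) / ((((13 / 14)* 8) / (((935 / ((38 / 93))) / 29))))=255647700 / 377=678110.61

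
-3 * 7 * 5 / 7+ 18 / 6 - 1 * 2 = -14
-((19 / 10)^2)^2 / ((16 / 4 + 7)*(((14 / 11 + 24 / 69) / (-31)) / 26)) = 1207945349 / 2050000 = 589.24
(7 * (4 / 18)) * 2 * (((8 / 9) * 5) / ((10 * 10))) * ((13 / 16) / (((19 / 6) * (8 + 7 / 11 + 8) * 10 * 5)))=1001 / 23469750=0.00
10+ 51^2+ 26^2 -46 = 3241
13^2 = 169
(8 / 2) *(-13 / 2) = -26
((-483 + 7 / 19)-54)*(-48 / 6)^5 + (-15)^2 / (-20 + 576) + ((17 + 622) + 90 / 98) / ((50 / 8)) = 227558562036811 / 12940900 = 17584446.37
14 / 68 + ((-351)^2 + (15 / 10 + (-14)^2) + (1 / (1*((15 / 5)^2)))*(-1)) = 18879985 / 153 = 123398.59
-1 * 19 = -19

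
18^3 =5832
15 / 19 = 0.79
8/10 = 0.80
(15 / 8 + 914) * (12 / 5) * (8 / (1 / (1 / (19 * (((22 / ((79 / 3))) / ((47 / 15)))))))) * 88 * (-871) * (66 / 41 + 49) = -31467871699888 / 2337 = -13465071330.72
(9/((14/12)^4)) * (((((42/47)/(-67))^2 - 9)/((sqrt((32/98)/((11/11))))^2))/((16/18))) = -585530179245/3887150792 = -150.63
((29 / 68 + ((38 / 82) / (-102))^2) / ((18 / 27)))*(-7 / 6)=-26106353 / 34978248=-0.75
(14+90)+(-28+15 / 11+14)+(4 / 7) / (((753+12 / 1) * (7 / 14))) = 5381863 / 58905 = 91.37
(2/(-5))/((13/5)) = -2/13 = -0.15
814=814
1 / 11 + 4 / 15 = 59 / 165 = 0.36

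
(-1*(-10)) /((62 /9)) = 45 /31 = 1.45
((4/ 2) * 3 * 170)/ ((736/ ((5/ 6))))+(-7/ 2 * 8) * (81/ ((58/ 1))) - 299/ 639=-261977621/ 6819408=-38.42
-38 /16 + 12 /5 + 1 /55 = 19 /440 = 0.04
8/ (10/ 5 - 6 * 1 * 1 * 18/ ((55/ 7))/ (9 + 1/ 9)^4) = 4973339360/ 1242094811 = 4.00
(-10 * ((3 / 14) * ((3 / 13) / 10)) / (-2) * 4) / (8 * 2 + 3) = 9 / 1729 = 0.01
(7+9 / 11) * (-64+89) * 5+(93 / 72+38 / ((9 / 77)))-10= 1024591 / 792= 1293.68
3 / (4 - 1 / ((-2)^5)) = 32 / 43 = 0.74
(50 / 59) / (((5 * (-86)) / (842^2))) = -3544820 / 2537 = -1397.25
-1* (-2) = 2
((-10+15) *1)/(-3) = -5/3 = -1.67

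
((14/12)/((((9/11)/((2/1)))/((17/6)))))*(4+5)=1309/18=72.72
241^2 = 58081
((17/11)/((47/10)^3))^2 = 289000000/1304285054809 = 0.00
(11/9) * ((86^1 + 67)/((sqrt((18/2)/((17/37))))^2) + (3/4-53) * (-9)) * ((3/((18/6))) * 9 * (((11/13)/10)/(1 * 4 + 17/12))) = 25683339/312650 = 82.15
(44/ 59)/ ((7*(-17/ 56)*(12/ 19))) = -1672/ 3009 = -0.56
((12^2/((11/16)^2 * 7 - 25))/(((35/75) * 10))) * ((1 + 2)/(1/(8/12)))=-12288/4319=-2.85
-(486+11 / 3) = -1469 / 3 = -489.67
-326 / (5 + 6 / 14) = -1141 / 19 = -60.05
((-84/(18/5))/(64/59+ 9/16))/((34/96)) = -211456/5287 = -40.00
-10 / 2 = -5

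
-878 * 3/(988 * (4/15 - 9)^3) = 4444875/1110556954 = 0.00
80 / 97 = 0.82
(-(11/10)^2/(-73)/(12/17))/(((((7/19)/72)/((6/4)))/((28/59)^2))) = 9848916/6352825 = 1.55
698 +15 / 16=11183 / 16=698.94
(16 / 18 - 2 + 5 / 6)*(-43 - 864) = 4535 / 18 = 251.94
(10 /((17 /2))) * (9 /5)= 36 /17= 2.12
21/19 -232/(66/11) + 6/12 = -4225/114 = -37.06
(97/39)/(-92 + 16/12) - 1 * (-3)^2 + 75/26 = -21721/3536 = -6.14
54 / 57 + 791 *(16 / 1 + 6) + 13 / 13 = 17403.95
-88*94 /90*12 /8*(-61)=126148 /15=8409.87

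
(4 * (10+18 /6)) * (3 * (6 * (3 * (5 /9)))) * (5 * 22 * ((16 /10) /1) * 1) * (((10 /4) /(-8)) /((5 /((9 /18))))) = -8580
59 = 59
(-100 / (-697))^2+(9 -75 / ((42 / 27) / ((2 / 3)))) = -78631058 / 3400663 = -23.12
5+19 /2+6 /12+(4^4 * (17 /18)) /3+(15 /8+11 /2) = 22241 /216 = 102.97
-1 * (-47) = 47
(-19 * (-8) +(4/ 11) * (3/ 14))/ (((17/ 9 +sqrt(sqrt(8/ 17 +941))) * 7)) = -72561015 * sqrt(272085)/ 27917221486 - 4401139095/ 27917221486 +137059695 * 16005^(1/ 4) * 17^(3/ 4)/ 27917221486 +38414655 * 16005^(3/ 4) * 17^(1/ 4)/ 27917221486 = 2.92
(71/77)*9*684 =437076/77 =5676.31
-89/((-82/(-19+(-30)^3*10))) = -24031691/82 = -293069.40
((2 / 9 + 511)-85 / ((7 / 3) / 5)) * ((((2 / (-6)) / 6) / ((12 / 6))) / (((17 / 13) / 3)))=-67379 / 3213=-20.97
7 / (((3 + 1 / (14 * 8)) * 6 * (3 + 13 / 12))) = 32 / 337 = 0.09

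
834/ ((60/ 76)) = 1056.40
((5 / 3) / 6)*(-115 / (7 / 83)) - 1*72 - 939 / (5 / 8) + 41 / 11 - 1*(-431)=-10522807 / 6930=-1518.44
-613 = -613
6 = 6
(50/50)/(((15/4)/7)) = 28/15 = 1.87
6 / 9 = 2 / 3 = 0.67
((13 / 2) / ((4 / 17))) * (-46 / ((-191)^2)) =-0.03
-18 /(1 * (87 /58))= -12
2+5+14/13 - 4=4.08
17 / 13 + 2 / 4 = 47 / 26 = 1.81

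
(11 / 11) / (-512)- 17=-8705 / 512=-17.00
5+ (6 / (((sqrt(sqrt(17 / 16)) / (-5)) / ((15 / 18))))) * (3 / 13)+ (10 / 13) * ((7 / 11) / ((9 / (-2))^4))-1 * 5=1120 / 938223-150 * 17^(3 / 4) / 221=-5.68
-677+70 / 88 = -676.20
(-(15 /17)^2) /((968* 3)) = -75 /279752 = -0.00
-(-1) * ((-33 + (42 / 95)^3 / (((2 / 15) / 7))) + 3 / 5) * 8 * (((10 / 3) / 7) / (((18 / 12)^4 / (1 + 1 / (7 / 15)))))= -110736384 / 1680455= -65.90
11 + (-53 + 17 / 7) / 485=36991 / 3395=10.90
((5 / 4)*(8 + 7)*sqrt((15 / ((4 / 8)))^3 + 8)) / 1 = 150*sqrt(422) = 3081.40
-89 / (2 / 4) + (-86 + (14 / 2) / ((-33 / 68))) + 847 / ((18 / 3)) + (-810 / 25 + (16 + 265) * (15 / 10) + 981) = 203419 / 165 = 1232.84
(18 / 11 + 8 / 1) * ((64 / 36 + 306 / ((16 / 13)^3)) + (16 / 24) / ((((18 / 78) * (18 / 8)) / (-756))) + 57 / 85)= -66768292883 / 8616960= -7748.47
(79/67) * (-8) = -632/67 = -9.43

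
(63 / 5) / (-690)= -21 / 1150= -0.02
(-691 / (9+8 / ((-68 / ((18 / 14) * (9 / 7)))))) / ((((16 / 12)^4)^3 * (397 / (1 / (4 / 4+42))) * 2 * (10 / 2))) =-33988781547 / 2334191412838400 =-0.00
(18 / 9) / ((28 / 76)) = 38 / 7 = 5.43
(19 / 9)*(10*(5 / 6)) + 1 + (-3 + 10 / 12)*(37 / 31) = 26795 / 1674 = 16.01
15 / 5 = 3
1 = 1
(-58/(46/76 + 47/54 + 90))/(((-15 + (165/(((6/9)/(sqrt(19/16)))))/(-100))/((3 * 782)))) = 2978256384000/29062313443 - 122853075840 * sqrt(19)/29062313443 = 84.05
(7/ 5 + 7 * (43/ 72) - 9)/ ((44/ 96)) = -1231/ 165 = -7.46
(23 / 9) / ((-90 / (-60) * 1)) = 46 / 27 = 1.70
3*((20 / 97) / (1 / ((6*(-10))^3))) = -12960000 / 97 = -133608.25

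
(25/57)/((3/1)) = 25/171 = 0.15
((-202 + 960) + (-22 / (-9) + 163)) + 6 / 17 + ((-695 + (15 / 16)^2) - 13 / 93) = 278705063 / 1214208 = 229.54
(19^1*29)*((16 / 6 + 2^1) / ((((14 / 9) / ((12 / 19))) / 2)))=2088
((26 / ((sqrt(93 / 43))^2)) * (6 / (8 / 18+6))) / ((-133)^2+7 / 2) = 0.00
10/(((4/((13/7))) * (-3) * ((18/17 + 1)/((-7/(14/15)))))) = 1105/196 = 5.64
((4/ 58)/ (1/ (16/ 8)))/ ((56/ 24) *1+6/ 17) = 204/ 3973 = 0.05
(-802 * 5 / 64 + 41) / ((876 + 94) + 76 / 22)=-7623 / 342656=-0.02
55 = 55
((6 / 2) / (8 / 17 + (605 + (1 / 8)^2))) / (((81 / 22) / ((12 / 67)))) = 95744 / 397237707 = 0.00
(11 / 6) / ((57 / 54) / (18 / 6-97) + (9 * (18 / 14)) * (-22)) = -21714 / 3015277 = -0.01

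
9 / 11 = 0.82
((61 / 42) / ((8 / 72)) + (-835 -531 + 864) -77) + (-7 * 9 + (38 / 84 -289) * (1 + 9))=-147605 / 42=-3514.40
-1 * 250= -250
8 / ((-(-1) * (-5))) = -8 / 5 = -1.60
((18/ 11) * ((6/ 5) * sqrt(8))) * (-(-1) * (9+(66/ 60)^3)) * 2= 557874 * sqrt(2)/ 6875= 114.76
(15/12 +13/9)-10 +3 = -155/36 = -4.31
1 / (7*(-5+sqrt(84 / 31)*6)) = 155 / 15743+12*sqrt(651) / 15743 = 0.03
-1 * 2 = -2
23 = 23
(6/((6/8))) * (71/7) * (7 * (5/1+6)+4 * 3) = 50552/7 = 7221.71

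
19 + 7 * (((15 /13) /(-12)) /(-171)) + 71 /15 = 1055359 /44460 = 23.74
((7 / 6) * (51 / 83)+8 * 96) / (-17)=-127607 / 2822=-45.22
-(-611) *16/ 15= 9776/ 15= 651.73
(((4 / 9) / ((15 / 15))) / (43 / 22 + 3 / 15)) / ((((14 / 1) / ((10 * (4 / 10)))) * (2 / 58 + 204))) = 0.00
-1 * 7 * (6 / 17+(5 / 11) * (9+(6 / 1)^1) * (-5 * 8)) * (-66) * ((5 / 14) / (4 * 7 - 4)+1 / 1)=-8684247 / 68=-127709.51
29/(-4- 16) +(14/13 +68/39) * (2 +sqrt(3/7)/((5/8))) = 176 * sqrt(21)/273 +3269/780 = 7.15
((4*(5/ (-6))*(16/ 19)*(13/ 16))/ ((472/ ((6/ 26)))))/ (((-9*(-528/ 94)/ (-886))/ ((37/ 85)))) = 770377/ 90558864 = 0.01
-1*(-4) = 4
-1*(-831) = 831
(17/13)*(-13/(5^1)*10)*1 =-34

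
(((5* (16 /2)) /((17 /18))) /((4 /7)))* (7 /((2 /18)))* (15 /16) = 297675 /68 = 4377.57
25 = 25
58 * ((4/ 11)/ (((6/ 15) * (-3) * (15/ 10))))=-1160/ 99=-11.72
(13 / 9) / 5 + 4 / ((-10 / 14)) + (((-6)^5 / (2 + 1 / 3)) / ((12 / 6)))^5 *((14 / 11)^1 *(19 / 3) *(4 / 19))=-25907099967273446691109 / 1188495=-21798240604523743.63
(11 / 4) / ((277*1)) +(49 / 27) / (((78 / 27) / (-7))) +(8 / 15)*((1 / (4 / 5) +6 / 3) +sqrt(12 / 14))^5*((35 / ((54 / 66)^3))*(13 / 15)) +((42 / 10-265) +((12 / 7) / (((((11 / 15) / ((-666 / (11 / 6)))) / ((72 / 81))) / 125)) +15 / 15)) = -958843422307328413 / 12807269354880 +140886926323*sqrt(42) / 51438240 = -57116.68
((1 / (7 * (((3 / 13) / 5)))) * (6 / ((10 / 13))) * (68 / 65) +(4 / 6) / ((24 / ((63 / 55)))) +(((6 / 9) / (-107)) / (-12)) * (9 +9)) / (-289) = -49043 / 560252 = -0.09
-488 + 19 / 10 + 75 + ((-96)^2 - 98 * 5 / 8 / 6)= 1055363 / 120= 8794.69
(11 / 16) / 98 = 0.01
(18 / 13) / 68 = 9 / 442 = 0.02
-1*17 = -17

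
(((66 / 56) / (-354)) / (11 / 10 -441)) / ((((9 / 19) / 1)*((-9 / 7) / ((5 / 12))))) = -5225 / 1009095408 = -0.00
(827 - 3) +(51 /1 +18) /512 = 421957 /512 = 824.13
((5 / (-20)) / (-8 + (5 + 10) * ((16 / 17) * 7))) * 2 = -17 / 3088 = -0.01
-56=-56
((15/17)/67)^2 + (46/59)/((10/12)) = 0.94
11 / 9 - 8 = -61 / 9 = -6.78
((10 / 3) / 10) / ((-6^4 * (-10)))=1 / 38880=0.00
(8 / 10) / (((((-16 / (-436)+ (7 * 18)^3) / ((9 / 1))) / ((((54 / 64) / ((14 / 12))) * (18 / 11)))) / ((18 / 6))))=2145447 / 167891560760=0.00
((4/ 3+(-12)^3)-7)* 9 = -15603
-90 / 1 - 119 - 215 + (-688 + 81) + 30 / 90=-3092 / 3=-1030.67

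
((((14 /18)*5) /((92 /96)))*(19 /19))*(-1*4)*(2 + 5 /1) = -7840 /69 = -113.62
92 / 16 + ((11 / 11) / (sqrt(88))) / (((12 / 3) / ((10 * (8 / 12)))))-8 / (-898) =5.94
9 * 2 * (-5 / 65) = -18 / 13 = -1.38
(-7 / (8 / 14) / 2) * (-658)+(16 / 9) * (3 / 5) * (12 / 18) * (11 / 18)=6529709 / 1620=4030.68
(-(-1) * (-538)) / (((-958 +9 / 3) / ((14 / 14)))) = 538 / 955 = 0.56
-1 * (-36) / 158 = 18 / 79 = 0.23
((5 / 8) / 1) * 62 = 155 / 4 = 38.75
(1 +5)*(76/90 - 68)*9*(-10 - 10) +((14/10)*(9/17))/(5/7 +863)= 37272864921/513910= 72528.00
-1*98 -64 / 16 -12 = -114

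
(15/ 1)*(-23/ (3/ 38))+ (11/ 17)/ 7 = -520019/ 119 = -4369.91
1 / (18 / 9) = 1 / 2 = 0.50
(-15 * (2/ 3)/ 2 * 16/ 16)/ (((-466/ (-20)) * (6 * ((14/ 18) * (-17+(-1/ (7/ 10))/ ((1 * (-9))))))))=0.00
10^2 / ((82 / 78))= 3900 / 41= 95.12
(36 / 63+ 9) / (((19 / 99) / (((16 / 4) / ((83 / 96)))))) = 2547072 / 11039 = 230.73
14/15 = 0.93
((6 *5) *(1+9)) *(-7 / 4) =-525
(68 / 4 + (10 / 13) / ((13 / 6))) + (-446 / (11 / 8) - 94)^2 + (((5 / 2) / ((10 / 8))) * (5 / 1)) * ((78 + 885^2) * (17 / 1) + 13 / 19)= 51805387898391 / 388531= 133336562.33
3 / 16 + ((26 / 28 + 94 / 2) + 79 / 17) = 100461 / 1904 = 52.76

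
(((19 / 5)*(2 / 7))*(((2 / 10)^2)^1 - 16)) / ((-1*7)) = 2166 / 875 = 2.48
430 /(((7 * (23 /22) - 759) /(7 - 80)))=690580 /16537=41.76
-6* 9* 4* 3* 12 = -7776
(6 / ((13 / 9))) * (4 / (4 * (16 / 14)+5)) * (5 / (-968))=-945 / 105391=-0.01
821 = 821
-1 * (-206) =206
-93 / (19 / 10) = -930 / 19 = -48.95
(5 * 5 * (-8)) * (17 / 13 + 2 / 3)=-15400 / 39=-394.87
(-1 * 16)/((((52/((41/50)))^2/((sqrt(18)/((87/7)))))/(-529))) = 6224743 * sqrt(2)/12252500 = 0.72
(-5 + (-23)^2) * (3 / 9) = 524 / 3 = 174.67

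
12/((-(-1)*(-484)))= -0.02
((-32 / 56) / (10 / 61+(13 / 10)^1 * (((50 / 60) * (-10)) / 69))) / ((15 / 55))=-302.36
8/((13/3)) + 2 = 50/13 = 3.85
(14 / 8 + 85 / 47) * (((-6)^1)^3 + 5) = -141159 / 188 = -750.85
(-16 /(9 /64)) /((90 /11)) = -5632 /405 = -13.91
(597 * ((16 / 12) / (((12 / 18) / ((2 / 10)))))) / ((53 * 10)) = 597 / 1325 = 0.45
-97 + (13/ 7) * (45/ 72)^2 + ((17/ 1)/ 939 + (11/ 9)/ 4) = -121091563/ 1262016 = -95.95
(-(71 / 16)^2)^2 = 25411681 / 65536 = 387.75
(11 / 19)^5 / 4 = 161051 / 9904396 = 0.02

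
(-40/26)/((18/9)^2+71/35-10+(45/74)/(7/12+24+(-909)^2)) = 256815775300/662951457103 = 0.39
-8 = -8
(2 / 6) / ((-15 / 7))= -7 / 45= -0.16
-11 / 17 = -0.65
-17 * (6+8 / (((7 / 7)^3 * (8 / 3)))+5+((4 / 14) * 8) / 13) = -21930 / 91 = -240.99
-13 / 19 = -0.68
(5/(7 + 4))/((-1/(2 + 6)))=-40/11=-3.64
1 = 1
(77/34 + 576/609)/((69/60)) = 221590/79373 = 2.79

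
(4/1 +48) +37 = 89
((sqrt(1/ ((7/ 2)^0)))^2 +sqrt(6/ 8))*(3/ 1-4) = -1-sqrt(3)/ 2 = -1.87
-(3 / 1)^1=-3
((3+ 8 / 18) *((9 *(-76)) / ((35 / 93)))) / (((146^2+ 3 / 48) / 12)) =-42068736 / 11936995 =-3.52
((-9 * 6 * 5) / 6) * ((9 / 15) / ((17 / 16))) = -432 / 17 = -25.41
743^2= 552049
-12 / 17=-0.71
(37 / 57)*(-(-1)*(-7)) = -259 / 57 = -4.54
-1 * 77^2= -5929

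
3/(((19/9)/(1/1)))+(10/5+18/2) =236/19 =12.42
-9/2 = -4.50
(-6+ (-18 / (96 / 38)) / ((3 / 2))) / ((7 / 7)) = -43 / 4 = -10.75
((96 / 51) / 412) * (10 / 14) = 40 / 12257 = 0.00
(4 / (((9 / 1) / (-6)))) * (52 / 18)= -208 / 27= -7.70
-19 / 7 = -2.71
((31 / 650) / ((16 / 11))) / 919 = 341 / 9557600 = 0.00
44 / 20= 11 / 5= 2.20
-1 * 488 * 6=-2928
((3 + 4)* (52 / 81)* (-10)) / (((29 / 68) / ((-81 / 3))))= 247520 / 87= 2845.06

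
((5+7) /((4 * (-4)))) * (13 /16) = -39 /64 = -0.61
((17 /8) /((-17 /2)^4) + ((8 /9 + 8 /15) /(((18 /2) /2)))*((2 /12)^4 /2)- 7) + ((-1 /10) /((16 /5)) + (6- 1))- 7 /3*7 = -94712075381 /5157470880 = -18.36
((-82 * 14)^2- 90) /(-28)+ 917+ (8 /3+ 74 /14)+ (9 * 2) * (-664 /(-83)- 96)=-286343 /6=-47723.83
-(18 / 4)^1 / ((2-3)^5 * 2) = 9 / 4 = 2.25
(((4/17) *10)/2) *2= 40/17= 2.35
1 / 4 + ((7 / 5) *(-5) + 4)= -11 / 4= -2.75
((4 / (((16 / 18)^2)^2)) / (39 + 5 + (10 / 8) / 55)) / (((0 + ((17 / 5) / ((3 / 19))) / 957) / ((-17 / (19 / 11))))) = -11396161755 / 179009792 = -63.66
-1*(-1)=1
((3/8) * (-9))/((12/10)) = -45/16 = -2.81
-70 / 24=-35 / 12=-2.92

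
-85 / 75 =-17 / 15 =-1.13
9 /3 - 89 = -86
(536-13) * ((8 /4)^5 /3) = 16736 /3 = 5578.67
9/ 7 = 1.29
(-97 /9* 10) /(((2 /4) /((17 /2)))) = -1832.22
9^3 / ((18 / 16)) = 648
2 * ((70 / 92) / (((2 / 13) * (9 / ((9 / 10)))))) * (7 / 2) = 637 / 184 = 3.46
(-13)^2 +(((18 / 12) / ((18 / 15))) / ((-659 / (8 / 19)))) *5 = 2115999 / 12521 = 169.00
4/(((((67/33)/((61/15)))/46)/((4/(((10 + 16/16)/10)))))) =89792/67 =1340.18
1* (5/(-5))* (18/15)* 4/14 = -12/35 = -0.34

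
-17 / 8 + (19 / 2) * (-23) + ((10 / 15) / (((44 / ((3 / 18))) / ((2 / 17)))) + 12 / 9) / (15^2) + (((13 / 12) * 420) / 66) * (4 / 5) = -651635819 / 3029400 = -215.10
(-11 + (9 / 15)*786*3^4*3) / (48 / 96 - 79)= -1145878 / 785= -1459.72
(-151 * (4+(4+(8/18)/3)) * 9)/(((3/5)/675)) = -12457500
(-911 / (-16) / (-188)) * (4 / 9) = -911 / 6768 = -0.13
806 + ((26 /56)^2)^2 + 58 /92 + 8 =11517159047 /14137088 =814.68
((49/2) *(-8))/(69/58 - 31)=1624/247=6.57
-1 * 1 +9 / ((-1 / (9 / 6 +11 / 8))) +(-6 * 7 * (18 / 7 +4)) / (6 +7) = -5003 / 104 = -48.11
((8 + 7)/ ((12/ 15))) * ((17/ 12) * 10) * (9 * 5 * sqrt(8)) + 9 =9 + 95625 * sqrt(2)/ 4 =33817.54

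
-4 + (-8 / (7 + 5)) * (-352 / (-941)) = -11996 / 2823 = -4.25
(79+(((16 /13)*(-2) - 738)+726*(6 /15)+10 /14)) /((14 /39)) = -1031.68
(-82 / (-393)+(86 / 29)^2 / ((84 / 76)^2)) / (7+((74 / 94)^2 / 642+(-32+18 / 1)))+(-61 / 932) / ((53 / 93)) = -9315921980467293677 / 7940453326539920004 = -1.17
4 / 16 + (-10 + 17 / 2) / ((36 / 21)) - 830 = -6645 / 8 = -830.62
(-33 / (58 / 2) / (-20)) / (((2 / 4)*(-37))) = -33 / 10730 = -0.00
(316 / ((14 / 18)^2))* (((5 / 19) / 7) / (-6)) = -21330 / 6517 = -3.27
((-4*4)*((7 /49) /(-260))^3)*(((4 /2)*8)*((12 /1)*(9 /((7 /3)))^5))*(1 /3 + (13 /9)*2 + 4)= 76527504 /24356284225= 0.00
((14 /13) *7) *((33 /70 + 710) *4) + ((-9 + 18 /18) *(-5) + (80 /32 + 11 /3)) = 8373149 /390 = 21469.61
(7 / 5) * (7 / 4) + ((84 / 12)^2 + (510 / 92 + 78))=62097 / 460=134.99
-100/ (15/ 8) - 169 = -667/ 3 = -222.33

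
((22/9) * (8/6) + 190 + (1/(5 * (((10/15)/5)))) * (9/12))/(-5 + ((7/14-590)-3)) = -41987/129060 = -0.33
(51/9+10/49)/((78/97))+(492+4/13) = 5728511/11466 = 499.61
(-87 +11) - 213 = -289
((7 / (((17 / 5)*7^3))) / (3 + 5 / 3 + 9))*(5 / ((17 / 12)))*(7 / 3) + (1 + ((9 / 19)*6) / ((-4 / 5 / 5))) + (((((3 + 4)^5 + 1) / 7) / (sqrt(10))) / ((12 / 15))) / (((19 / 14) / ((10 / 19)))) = -52823291 / 3151834 + 42020*sqrt(10) / 361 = 351.33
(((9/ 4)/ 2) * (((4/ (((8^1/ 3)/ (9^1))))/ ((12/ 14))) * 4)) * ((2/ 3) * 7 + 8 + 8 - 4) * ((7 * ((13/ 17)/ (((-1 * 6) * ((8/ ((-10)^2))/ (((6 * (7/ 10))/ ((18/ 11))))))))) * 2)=-67622.70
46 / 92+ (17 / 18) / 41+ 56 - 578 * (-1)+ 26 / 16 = 636.15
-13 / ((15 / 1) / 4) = -52 / 15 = -3.47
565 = 565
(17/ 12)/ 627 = 17/ 7524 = 0.00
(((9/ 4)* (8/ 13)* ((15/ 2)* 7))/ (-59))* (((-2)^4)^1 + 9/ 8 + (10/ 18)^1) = -133665/ 6136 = -21.78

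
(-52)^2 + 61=2765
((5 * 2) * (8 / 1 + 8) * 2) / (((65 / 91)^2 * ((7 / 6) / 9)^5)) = 29386561536 / 1715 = 17135021.30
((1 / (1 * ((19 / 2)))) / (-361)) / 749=-2 / 5137391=-0.00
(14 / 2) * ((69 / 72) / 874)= 0.01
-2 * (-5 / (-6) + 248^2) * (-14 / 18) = 2583203 / 27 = 95674.19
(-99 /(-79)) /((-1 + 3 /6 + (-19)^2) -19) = 198 /53957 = 0.00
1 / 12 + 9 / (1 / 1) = 109 / 12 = 9.08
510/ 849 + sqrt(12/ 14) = 170/ 283 + sqrt(42)/ 7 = 1.53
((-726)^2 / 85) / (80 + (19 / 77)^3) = 240627587508 / 3105007415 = 77.50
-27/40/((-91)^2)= -0.00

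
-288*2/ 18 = -32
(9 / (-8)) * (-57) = 513 / 8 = 64.12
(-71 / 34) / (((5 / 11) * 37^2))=-781 / 232730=-0.00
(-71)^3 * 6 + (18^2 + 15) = -2147127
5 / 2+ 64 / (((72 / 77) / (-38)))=-46771 / 18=-2598.39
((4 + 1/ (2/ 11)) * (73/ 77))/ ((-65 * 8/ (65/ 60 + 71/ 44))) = -123443/ 2642640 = -0.05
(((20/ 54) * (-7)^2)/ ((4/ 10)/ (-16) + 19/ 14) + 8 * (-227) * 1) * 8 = -145213888/ 10071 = -14419.01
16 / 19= 0.84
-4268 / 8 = -1067 / 2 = -533.50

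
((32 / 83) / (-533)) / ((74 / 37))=-16 / 44239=-0.00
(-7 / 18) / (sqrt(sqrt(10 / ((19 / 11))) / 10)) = -7 * 11^(3 / 4) * 190^(1 / 4) / 198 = -0.79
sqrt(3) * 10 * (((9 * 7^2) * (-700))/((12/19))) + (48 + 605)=-8465178.33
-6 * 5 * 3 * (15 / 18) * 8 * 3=-1800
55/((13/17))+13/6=5779/78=74.09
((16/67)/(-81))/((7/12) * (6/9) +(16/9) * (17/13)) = -416/382905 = -0.00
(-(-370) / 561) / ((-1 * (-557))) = 370 / 312477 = 0.00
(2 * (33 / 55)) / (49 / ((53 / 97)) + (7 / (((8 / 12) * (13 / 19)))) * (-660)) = -4134 / 34583605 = -0.00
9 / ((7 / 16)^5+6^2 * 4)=9437184 / 151011751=0.06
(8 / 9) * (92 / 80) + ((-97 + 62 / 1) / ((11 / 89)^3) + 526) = -1078760179 / 59895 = -18010.86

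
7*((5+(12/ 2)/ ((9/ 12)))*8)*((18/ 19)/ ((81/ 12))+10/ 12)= 13468/ 19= 708.84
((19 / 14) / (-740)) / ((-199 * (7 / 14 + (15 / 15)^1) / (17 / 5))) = 323 / 15462300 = 0.00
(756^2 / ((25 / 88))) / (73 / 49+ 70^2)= 2464463232 / 6004325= 410.45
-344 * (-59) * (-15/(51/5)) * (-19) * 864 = 8329478400/17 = 489969317.65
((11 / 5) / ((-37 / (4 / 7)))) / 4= -11 / 1295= -0.01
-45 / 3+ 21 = 6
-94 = -94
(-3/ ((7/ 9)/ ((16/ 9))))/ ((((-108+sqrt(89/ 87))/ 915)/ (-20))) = -8253446400/ 7102753 - 878400*sqrt(7743)/ 7102753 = -1172.89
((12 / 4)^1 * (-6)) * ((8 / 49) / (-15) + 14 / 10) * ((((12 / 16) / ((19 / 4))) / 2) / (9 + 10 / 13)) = -119457 / 591185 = -0.20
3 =3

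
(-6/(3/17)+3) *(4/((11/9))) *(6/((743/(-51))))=341496/8173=41.78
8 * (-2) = -16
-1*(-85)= 85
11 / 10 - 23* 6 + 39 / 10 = -133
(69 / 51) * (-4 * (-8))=736 / 17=43.29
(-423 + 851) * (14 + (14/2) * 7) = 26964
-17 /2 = -8.50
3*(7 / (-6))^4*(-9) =-2401 / 48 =-50.02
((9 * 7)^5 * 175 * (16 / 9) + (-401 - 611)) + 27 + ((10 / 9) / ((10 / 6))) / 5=4631370519227 / 15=308758034615.13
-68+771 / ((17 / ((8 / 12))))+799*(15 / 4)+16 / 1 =202265 / 68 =2974.49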